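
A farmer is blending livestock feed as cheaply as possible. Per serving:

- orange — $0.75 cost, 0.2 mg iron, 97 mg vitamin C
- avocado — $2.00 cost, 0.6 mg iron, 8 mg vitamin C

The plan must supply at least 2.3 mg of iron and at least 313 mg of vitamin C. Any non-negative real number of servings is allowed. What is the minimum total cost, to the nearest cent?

$7.92

A basic optimal solution has at most two foods positive. Try each food alone and each pair with both targets met exactly.
orange only: max(2.3/0.2, 313/97) = 11.5 servings → $8.62.
avocado only: max(2.3/0.6, 313/8) = 39.12 servings → $78.25.
orange + avocado with both tight: 2.993 servings and 2.836 servings → $7.92.
Cheapest feasible corner: $7.92.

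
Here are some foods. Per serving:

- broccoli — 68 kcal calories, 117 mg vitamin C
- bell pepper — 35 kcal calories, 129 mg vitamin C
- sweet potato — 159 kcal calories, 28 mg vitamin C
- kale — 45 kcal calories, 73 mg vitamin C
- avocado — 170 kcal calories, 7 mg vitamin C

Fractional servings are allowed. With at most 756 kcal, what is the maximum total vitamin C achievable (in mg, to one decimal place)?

2786.4 mg

Vitamin C per kcal: bell pepper 3.686, broccoli 1.721, kale 1.622, sweet potato 0.1761, avocado 0.04118.
With no serving limits, spend the whole calories allowance on bell pepper: 756 kcal / 35 kcal × 129 mg = 2786.4 mg.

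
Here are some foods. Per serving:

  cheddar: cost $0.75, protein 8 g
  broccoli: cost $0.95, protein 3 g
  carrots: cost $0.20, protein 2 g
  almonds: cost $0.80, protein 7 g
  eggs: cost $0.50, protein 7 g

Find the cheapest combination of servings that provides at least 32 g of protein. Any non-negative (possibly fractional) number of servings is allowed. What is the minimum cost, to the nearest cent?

$2.29

Cost per g of protein: eggs $0.0714, cheddar $0.0938, carrots $0.1000, almonds $0.1143, broccoli $0.3167.
With no serving limits, use only eggs: 32 g / 7 g = 4.571 servings × $0.50 = $2.29.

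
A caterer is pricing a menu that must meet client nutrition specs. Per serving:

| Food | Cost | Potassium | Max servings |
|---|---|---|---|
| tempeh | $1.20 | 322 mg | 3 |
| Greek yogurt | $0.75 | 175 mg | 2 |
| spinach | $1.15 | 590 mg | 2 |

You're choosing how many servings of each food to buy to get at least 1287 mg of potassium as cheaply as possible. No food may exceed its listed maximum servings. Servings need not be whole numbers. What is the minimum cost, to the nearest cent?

Cost per mg of potassium: spinach $0.0019, tempeh $0.0037, Greek yogurt $0.0043.
Take 2 servings of spinach: +1180.0 mg potassium for $2.30 (total $2.30, still need 107.0 mg).
Take 0.3323 servings of tempeh: +107.0 mg potassium for $0.40 (total $2.70, still need 0.0 mg).
Greedy by cheapest-per-mg is optimal for a single linear constraint, so the minimum cost is $2.70.

$2.70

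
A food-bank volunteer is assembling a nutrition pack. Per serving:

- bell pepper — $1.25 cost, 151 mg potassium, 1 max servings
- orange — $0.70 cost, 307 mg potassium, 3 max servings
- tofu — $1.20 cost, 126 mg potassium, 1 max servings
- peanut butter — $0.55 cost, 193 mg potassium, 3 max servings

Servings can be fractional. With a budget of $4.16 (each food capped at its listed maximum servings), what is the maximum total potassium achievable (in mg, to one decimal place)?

1549.5 mg

Potassium per dollar: orange 438.6, peanut butter 350.9, bell pepper 120.8, tofu 105.
Take 3 servings of orange: spends $2.10, +921.0 mg potassium (running total 921.0 mg).
Take 3 servings of peanut butter: spends $1.65, +579.0 mg potassium (running total 1500.0 mg).
Take 0.328 servings of bell pepper: spends $0.41, +49.5 mg potassium (running total 1549.5 mg).
Greedy by best ratio exhausts the cost allowance optimally: 1549.5 mg.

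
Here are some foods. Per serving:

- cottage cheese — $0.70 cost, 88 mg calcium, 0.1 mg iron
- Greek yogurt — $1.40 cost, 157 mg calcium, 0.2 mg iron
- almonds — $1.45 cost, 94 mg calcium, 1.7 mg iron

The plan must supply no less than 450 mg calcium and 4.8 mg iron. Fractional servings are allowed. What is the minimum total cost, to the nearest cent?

Check every corner: each single food scaled to meet both minima, and each pair solved so both constraints bind.
cottage cheese only: max(450/88, 4.8/0.1) = 48 servings → $33.60.
Greek yogurt only: max(450/157, 4.8/0.2) = 24 servings → $33.60.
almonds only: max(450/94, 4.8/1.7) = 4.787 servings → $6.94.
cottage cheese + Greek yogurt: the both-tight solution has a negative serving — not a feasible corner.
cottage cheese + almonds with both tight: 2.238 servings and 2.692 servings → $5.47.
Greek yogurt + almonds with both tight: 1.265 servings and 2.675 servings → $5.65.
So the least-cost plan costs $5.47.

$5.47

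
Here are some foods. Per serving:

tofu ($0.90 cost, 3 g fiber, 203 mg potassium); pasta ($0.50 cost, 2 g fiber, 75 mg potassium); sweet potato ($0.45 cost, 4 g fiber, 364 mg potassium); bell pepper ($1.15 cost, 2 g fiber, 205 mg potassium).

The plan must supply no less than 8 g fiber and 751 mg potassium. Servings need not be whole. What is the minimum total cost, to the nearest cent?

This is a tiny linear program; its minimum lies at a vertex of the feasible set. List the vertices and price them.
tofu only: max(8/3, 751/203) = 3.7 servings → $3.33.
pasta only: max(8/2, 751/75) = 10.01 servings → $5.01.
sweet potato only: max(8/4, 751/364) = 2.063 servings → $0.93.
bell pepper only: max(8/2, 751/205) = 4 servings → $4.60.
tofu + pasta with both targets exact would need a negative amount; discard.
tofu + sweet potato: the both-tight solution has a negative serving — not a feasible corner.
tofu + bell pepper with both tight: 0.6603 servings and 3.01 servings → $4.06.
pasta + sweet potato with both targets exact would need a negative amount; discard.
pasta + bell pepper with both tight: 0.5308 servings and 3.469 servings → $4.25.
sweet potato + bell pepper with both tight: 1.5 servings and 1 serving → $1.82.
So the least-cost plan costs $0.93.

$0.93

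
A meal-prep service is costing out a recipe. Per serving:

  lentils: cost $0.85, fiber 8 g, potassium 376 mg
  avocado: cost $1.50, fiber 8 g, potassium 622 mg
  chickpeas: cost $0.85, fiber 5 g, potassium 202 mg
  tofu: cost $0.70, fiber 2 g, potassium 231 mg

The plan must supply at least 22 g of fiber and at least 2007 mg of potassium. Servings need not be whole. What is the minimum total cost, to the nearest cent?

Check every corner: each single food scaled to meet both minima, and each pair solved so both constraints bind.
lentils only: max(22/8, 2007/376) = 5.338 servings → $4.54.
avocado only: max(22/8, 2007/622) = 3.227 servings → $4.84.
chickpeas only: max(22/5, 2007/202) = 9.936 servings → $8.45.
tofu only: max(22/2, 2007/231) = 11 servings → $7.70.
lentils + avocado: intersection lies outside the first quadrant.
lentils + chickpeas: the both-tight solution has a negative serving — not a feasible corner.
lentils + tofu with both tight: 0.9745 servings and 7.102 servings → $5.80.
avocado + chickpeas with both targets exact would need a negative amount; discard.
avocado + tofu with both tight: 1.768 servings and 3.927 servings → $5.40.
chickpeas + tofu with both tight: 1.422 servings and 7.445 servings → $6.42.
The minimum over all feasible corners is $4.54.

$4.54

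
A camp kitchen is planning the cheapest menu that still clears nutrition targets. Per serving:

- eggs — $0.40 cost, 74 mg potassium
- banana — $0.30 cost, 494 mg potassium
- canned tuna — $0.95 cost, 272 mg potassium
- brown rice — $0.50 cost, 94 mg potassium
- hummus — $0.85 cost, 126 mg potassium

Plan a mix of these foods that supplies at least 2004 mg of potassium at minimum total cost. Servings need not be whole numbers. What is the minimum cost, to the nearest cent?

$1.22

Cost per mg of potassium: banana $0.0006, canned tuna $0.0035, brown rice $0.0053, eggs $0.0054, hummus $0.0067.
With no serving limits, use only banana: 2004 mg / 494 mg = 4.057 servings × $0.30 = $1.22.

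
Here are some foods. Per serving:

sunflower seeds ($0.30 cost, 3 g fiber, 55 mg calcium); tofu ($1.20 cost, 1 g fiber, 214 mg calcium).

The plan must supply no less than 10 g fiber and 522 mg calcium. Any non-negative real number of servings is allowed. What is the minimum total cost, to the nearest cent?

$2.85

At the optimum either one food covers both requirements or two foods hit both targets exactly; no other combination can be cheaper.
sunflower seeds only: max(10/3, 522/55) = 9.491 servings → $2.85.
tofu only: max(10/1, 522/214) = 10 servings → $12.00.
sunflower seeds + tofu with both tight: 2.756 servings and 1.731 servings → $2.90.
The minimum over all feasible corners is $2.85.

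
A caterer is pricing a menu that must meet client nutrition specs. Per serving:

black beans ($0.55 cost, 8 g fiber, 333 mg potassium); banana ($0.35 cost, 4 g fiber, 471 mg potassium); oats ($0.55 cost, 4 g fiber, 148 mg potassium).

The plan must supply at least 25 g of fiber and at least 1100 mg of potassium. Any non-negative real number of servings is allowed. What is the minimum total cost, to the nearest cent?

The cheapest plan sits at a corner of the feasible region — with two constraints it uses at most two foods.
black beans only: max(25/8, 1100/333) = 3.303 servings → $1.82.
banana only: max(25/4, 1100/471) = 6.25 servings → $2.19.
oats only: max(25/4, 1100/148) = 7.432 servings → $4.09.
black beans + banana with both tight: 3.028 servings and 0.195 servings → $1.73.
black beans + oats with both targets exact would need a negative amount; discard.
banana + oats with both tight: 0.5418 servings and 5.708 servings → $3.33.
So the least-cost plan costs $1.73.

$1.73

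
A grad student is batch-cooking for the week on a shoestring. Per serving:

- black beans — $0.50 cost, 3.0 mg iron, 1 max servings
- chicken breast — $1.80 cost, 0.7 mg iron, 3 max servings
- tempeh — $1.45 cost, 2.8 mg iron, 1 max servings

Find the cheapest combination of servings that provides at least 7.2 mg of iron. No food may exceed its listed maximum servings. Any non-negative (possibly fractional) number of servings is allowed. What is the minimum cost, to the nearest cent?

Cost per mg of iron: black beans $0.1667, tempeh $0.5179, chicken breast $2.5714.
Take 1 serving of black beans: +3.0 mg iron for $0.50 (total $0.50, still need 4.2 mg).
Take 1 serving of tempeh: +2.8 mg iron for $1.45 (total $1.95, still need 1.4 mg).
Take 2 servings of chicken breast: +1.4 mg iron for $3.60 (total $5.55, still need 0.0 mg).
Filling from the cheapest source first is optimal under one linear minimum: $5.55.

$5.55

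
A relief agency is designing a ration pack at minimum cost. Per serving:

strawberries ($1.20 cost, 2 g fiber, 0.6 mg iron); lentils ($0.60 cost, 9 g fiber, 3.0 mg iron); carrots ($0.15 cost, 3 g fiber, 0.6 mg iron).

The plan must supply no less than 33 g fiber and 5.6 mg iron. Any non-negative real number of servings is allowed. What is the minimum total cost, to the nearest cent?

$1.65

Compare the cost at each extreme point of the feasible region.
strawberries only: max(33/2, 5.6/0.6) = 16.5 servings → $19.80.
lentils only: max(33/9, 5.6/3.0) = 3.667 servings → $2.20.
carrots only: max(33/3, 5.6/0.6) = 11 servings → $1.65.
strawberries + lentils: the both-tight solution has a negative serving — not a feasible corner.
strawberries + carrots: intersection lies outside the first quadrant.
lentils + carrots: the both-tight solution has a negative serving — not a feasible corner.
Cheapest feasible corner: $1.65.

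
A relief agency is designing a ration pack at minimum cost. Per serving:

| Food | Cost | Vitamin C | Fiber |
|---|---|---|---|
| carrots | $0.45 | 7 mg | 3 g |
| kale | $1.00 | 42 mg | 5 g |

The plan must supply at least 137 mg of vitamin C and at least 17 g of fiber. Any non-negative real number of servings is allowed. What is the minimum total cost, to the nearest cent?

Check every corner: each single food scaled to meet both minima, and each pair solved so both constraints bind.
carrots only: max(137/7, 17/3) = 19.57 servings → $8.81.
kale only: max(137/42, 17/5) = 3.4 servings → $3.40.
carrots + kale with both tight: 0.3187 servings and 3.209 servings → $3.35.
The minimum over all feasible corners is $3.35.

$3.35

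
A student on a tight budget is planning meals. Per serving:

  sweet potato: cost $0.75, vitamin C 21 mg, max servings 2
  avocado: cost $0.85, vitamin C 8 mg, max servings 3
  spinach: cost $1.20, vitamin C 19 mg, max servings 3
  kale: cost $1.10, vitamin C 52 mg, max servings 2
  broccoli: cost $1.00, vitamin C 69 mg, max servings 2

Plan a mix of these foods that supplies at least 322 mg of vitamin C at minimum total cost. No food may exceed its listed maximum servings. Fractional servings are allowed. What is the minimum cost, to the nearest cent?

$8.10

Cost per mg of vitamin C: broccoli $0.0145, kale $0.0212, sweet potato $0.0357, spinach $0.0632, avocado $0.1062.
Take 2 servings of broccoli: +138.0 mg vitamin C for $2.00 (total $2.00, still need 184.0 mg).
Take 2 servings of kale: +104.0 mg vitamin C for $2.20 (total $4.20, still need 80.0 mg).
Take 2 servings of sweet potato: +42.0 mg vitamin C for $1.50 (total $5.70, still need 38.0 mg).
Take 2 servings of spinach: +38.0 mg vitamin C for $2.40 (total $8.10, still need 0.0 mg).
Filling from the cheapest source first is optimal under one linear minimum: $8.10.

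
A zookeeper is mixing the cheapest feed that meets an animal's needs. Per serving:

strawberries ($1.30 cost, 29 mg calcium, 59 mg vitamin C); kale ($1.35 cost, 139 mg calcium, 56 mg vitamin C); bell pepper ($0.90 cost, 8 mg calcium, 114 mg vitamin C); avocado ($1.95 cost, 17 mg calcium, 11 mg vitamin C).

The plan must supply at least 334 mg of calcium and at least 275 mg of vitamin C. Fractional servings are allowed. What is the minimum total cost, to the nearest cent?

$4.29

An LP optimum is at a vertex; with two nutrient constraints at most two foods are used. Check each candidate.
strawberries only: max(334/29, 275/59) = 11.52 servings → $14.97.
kale only: max(334/139, 275/56) = 4.911 servings → $6.63.
bell pepper only: max(334/8, 275/114) = 41.75 servings → $37.58.
avocado only: max(334/17, 275/11) = 25 servings → $48.75.
strawberries + kale with both tight: 2.968 servings and 1.784 servings → $6.27.
strawberries + bell pepper: intersection lies outside the first quadrant.
strawberries + avocado with both tight: 1.463 servings and 17.15 servings → $35.35.
kale + bell pepper with both tight: 2.33 servings and 1.268 servings → $4.29.
kale + avocado: the both-tight solution has a negative serving — not a feasible corner.
bell pepper + avocado with both tight: 0.5411 servings and 19.39 servings → $38.30.
The minimum over all feasible corners is $4.29.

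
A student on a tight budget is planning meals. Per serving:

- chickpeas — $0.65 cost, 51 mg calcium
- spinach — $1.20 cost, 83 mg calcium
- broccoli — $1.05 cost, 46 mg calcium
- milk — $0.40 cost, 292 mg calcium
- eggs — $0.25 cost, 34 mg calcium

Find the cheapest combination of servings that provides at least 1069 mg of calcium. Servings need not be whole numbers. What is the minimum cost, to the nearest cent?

Cost per mg of calcium: milk $0.0014, eggs $0.0074, chickpeas $0.0127, spinach $0.0145, broccoli $0.0228.
With no serving limits, use only milk: 1069 mg / 292 mg = 3.661 servings × $0.40 = $1.46.

$1.46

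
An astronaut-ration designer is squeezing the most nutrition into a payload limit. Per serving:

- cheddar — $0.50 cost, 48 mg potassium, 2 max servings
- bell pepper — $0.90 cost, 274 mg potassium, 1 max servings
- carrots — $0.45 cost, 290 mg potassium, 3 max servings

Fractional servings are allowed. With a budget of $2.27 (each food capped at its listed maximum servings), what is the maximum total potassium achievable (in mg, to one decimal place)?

1145.9 mg

Potassium per dollar: carrots 644.4, bell pepper 304.4, cheddar 96.
Take 3 servings of carrots: spends $1.35, +870.0 mg potassium (running total 870.0 mg).
Take 1 serving of bell pepper: spends $0.90, +274.0 mg potassium (running total 1144.0 mg).
Take 0.04 servings of cheddar: spends $0.02, +1.9 mg potassium (running total 1145.9 mg).
Filling greedily by potassium-per-dollar is optimal for one linear limit, giving 1145.9 mg.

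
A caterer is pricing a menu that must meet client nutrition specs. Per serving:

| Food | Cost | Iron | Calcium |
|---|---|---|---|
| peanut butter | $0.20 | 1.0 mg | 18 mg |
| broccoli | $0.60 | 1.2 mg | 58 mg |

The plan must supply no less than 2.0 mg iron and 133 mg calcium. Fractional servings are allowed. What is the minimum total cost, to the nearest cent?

$1.38

At the optimum either one food covers both requirements or two foods hit both targets exactly; no other combination can be cheaper.
peanut butter only: max(2.0/1.0, 133/18) = 7.389 servings → $1.48.
broccoli only: max(2.0/1.2, 133/58) = 2.293 servings → $1.38.
peanut butter + broccoli: intersection lies outside the first quadrant.
So the least-cost plan costs $1.38.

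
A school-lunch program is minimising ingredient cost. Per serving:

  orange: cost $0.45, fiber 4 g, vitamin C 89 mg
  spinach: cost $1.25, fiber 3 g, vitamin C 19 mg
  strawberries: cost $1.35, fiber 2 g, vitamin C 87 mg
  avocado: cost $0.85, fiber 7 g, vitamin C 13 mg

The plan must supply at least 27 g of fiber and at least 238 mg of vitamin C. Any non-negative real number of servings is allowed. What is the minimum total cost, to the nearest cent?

orange only: max(27/4, 238/89) = 6.75 servings → $3.04.
spinach only: max(27/3, 238/19) = 12.53 servings → $15.66.
strawberries only: max(27/2, 238/87) = 13.5 servings → $18.23.
avocado only: max(27/7, 238/13) = 18.31 servings → $15.56.
orange + spinach with both tight: 1.052 servings and 7.597 servings → $9.97.
orange + strawberries: the both-tight solution has a negative serving — not a feasible corner.
orange + avocado with both tight: 2.303 servings and 2.541 servings → $3.20.
spinach + strawberries with both tight: 8.399 servings and 0.9013 servings → $11.72.
spinach + avocado: intersection lies outside the first quadrant.
strawberries + avocado with both tight: 2.256 servings and 3.213 servings → $5.78.
Cheapest feasible corner: $3.04.

$3.04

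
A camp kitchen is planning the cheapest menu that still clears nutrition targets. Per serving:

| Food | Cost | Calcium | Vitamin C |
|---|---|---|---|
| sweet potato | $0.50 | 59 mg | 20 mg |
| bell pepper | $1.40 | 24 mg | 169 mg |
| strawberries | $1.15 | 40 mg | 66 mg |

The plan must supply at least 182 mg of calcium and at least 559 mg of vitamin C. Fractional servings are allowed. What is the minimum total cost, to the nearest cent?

$5.24

The cheapest plan sits at a corner of the feasible region — with two constraints it uses at most two foods.
sweet potato only: max(182/59, 559/20) = 27.95 servings → $13.97.
bell pepper only: max(182/24, 559/169) = 7.583 servings → $10.62.
strawberries only: max(182/40, 559/66) = 8.47 servings → $9.74.
sweet potato + bell pepper with both tight: 1.827 servings and 3.091 servings → $5.24.
sweet potato + strawberries: intersection lies outside the first quadrant.
bell pepper + strawberries with both tight: 1.999 servings and 3.35 servings → $6.65.
So the least-cost plan costs $5.24.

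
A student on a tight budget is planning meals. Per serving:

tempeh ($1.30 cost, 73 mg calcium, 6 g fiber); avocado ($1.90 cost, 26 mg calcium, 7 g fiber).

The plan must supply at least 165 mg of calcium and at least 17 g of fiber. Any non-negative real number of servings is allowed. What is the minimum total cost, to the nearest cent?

$3.68

Minimising a linear cost over {calcium ≥ 165, fiber ≥ 17, servings ≥ 0} — the optimum is at a vertex, using one or two foods.
tempeh only: max(165/73, 17/6) = 2.833 servings → $3.68.
avocado only: max(165/26, 17/7) = 6.346 servings → $12.06.
tempeh + avocado with both tight: 2.008 servings and 0.707 servings → $3.95.
The minimum over all feasible corners is $3.68.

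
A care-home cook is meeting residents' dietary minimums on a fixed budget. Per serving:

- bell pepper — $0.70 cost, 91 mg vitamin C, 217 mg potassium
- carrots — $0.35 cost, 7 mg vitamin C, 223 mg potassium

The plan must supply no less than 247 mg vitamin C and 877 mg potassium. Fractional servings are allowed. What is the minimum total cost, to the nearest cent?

Check every corner: each single food scaled to meet both minima, and each pair solved so both constraints bind.
bell pepper only: max(247/91, 877/217) = 4.041 servings → $2.83.
carrots only: max(247/7, 877/223) = 35.29 servings → $12.35.
bell pepper + carrots with both tight: 2.607 servings and 1.396 servings → $2.31.
The minimum over all feasible corners is $2.31.

$2.31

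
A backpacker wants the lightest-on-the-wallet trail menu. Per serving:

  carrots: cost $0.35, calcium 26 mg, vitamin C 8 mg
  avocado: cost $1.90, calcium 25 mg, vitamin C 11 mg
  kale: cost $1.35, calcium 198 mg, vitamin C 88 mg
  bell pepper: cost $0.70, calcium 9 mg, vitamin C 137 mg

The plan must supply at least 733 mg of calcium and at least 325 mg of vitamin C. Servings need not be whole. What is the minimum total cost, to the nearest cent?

Minimising a linear cost over {calcium ≥ 733, vitamin C ≥ 325, servings ≥ 0} — the optimum is at a vertex, using one or two foods.
carrots only: max(733/26, 325/8) = 40.62 servings → $14.22.
avocado only: max(733/25, 325/11) = 29.55 servings → $56.14.
kale only: max(733/198, 325/88) = 3.702 servings → $5.00.
bell pepper only: max(733/9, 325/137) = 81.44 servings → $57.01.
carrots + avocado: intersection lies outside the first quadrant.
carrots + kale with both tight: 0.2188 servings and 3.673 servings → $5.04.
carrots + bell pepper with both tight: 27.94 servings and 0.741 servings → $10.30.
avocado + kale with both tight: 7 servings and 2.818 servings → $17.10.
avocado + bell pepper with both tight: 29.31 servings and 0.01864 servings → $55.71.
kale + bell pepper: the both-tight solution has a negative serving — not a feasible corner.
The minimum over all feasible corners is $5.00.

$5.00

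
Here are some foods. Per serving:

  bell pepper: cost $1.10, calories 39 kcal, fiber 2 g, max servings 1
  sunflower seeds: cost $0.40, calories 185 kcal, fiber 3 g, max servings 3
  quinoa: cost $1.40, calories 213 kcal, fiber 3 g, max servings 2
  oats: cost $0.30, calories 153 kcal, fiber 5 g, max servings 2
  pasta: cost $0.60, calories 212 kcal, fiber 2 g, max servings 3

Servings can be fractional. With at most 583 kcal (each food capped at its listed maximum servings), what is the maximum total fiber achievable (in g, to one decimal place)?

Fiber per kcal: bell pepper 0.05128, oats 0.03268, sunflower seeds 0.01622, quinoa 0.01408, pasta 0.009434.
Take 1 serving of bell pepper: uses 39 kcal, +2.0 g fiber (running total 2.0 g).
Take 2 servings of oats: uses 306 kcal, +10.0 g fiber (running total 12.0 g).
Take 1.286 servings of sunflower seeds: uses 238 kcal, +3.9 g fiber (running total 15.9 g).
Filling greedily by fiber-per-kcal is optimal for one linear limit, giving 15.9 g.

15.9 g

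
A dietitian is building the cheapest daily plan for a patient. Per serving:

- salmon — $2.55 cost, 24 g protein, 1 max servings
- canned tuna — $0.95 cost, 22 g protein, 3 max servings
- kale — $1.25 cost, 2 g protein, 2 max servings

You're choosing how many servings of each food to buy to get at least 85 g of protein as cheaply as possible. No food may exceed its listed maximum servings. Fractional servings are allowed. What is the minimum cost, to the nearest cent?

Cost per g of protein: canned tuna $0.0432, salmon $0.1062, kale $0.6250.
Take 3 servings of canned tuna: +66.0 g protein for $2.85 (total $2.85, still need 19.0 g).
Take 0.7917 servings of salmon: +19.0 g protein for $2.02 (total $4.87, still need 0.0 g).
Greedy by cheapest-per-g is optimal for a single linear constraint, so the minimum cost is $4.87.

$4.87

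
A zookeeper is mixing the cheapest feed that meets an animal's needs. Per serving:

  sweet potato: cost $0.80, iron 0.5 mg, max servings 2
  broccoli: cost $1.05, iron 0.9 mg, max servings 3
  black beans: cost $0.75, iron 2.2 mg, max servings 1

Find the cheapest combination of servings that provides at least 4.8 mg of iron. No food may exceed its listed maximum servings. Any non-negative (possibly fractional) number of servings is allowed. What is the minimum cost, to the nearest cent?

Cost per mg of iron: black beans $0.3409, broccoli $1.1667, sweet potato $1.6000.
Take 1 serving of black beans: +2.2 mg iron for $0.75 (total $0.75, still need 2.6 mg).
Take 2.889 servings of broccoli: +2.6 mg iron for $3.03 (total $3.78, still need 0.0 mg).
Filling from the cheapest source first is optimal under one linear minimum: $3.78.

$3.78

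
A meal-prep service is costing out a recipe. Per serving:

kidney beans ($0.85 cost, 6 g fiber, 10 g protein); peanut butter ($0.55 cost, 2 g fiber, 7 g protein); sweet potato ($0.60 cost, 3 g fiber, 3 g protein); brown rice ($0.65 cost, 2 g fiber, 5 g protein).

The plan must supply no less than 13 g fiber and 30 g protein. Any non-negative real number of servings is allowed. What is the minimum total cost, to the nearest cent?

A basic optimal solution has at most two foods positive. Try each food alone and each pair with both targets met exactly.
kidney beans only: max(13/6, 30/10) = 3 servings → $2.55.
peanut butter only: max(13/2, 30/7) = 6.5 servings → $3.58.
sweet potato only: max(13/3, 30/3) = 10 servings → $6.00.
brown rice only: max(13/2, 30/5) = 6.5 servings → $4.22.
kidney beans + peanut butter with both tight: 1.409 servings and 2.273 servings → $2.45.
kidney beans + sweet potato: intersection lies outside the first quadrant.
kidney beans + brown rice with both tight: 0.5 servings and 5 servings → $3.67.
peanut butter + sweet potato with both tight: 3.4 servings and 2.067 servings → $3.11.
peanut butter + brown rice with both targets exact would need a negative amount; discard.
sweet potato + brown rice with both tight: 0.5556 servings and 5.667 servings → $4.02.
So the least-cost plan costs $2.45.

$2.45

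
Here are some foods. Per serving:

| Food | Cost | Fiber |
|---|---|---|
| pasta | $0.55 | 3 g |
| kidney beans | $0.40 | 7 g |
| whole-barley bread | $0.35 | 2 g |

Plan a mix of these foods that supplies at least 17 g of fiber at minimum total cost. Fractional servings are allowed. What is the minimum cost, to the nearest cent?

Cost per g of fiber: kidney beans $0.0571, whole-barley bread $0.1750, pasta $0.1833.
With no serving limits, use only kidney beans: 17 g / 7 g = 2.429 servings × $0.40 = $0.97.

$0.97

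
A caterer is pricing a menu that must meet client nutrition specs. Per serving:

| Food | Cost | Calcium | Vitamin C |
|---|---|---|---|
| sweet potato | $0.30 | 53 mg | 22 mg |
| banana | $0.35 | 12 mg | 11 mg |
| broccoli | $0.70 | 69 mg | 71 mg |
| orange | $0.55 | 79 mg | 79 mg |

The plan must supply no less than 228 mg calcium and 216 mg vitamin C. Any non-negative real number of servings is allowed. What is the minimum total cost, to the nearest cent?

With two linear requirements the optimum uses one or two foods; enumerate the corners.
sweet potato only: max(228/53, 216/22) = 9.818 servings → $2.95.
banana only: max(228/12, 216/11) = 19.64 servings → $6.87.
broccoli only: max(228/69, 216/71) = 3.304 servings → $2.31.
orange only: max(228/79, 216/79) = 2.886 servings → $1.59.
sweet potato + banana: intersection lies outside the first quadrant.
sweet potato + broccoli with both tight: 0.5719 servings and 2.865 servings → $2.18.
sweet potato + orange with both tight: 0.3871 servings and 2.626 servings → $1.56.
banana + broccoli with both tight: 13.81 servings and 0.9032 servings → $5.46.
banana + orange with both tight: 12 servings and 1.063 servings → $4.78.
broccoli + orange with both targets exact would need a negative amount; discard.
Cheapest feasible corner: $1.56.

$1.56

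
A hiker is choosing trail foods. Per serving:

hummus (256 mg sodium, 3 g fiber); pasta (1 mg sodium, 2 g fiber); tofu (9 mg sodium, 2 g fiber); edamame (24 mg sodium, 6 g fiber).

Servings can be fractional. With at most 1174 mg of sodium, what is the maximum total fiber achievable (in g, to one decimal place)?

2348.0 g

Fiber per mg sodium: pasta 2, edamame 0.25, tofu 0.2222, hummus 0.01172.
With no serving limits, spend the whole sodium allowance on pasta: 1174 mg / 1 mg × 2 g = 2348.0 g.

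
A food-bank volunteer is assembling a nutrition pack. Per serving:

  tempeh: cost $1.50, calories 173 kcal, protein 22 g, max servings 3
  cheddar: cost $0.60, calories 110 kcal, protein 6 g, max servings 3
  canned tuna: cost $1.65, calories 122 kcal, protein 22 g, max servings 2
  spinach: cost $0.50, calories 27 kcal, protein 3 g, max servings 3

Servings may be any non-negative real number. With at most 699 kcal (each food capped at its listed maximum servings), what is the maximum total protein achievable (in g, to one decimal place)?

Protein per kcal: canned tuna 0.1803, tempeh 0.1272, spinach 0.1111, cheddar 0.05455.
Take 2 servings of canned tuna: uses 244 kcal, +44.0 g protein (running total 44.0 g).
Take 2.63 servings of tempeh: uses 455 kcal, +57.9 g protein (running total 101.9 g).
Filling greedily by protein-per-kcal is optimal for one linear limit, giving 101.9 g.

101.9 g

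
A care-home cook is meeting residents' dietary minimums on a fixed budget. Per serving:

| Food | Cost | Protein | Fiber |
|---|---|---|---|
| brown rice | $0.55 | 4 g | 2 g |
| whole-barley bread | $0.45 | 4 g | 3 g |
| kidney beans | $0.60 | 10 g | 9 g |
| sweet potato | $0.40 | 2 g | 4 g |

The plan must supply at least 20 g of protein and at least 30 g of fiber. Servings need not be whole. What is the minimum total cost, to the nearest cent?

$2.00

Minimising a linear cost over {protein ≥ 20, fiber ≥ 30, servings ≥ 0} — the optimum is at a vertex, using one or two foods.
brown rice only: max(20/4, 30/2) = 15 servings → $8.25.
whole-barley bread only: max(20/4, 30/3) = 10 servings → $4.50.
kidney beans only: max(20/10, 30/9) = 3.333 servings → $2.00.
sweet potato only: max(20/2, 30/4) = 10 servings → $4.00.
brown rice + whole-barley bread with both targets exact would need a negative amount; discard.
brown rice + kidney beans: the both-tight solution has a negative serving — not a feasible corner.
brown rice + sweet potato with both tight: 1.667 servings and 6.667 servings → $3.58.
whole-barley bread + kidney beans with both targets exact would need a negative amount; discard.
whole-barley bread + sweet potato with both tight: 2 servings and 6 servings → $3.30.
kidney beans + sweet potato with both tight: 0.9091 servings and 5.455 servings → $2.73.
Cheapest feasible corner: $2.00.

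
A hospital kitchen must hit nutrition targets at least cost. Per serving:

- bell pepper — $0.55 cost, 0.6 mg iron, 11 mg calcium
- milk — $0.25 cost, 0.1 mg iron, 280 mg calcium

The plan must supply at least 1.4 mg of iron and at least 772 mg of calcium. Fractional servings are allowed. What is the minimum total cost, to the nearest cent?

This is a tiny linear program; its minimum lies at a vertex of the feasible set. List the vertices and price them.
bell pepper only: max(1.4/0.6, 772/11) = 70.18 servings → $38.60.
milk only: max(1.4/0.1, 772/280) = 14 servings → $3.50.
bell pepper + milk with both tight: 1.886 servings and 2.683 servings → $1.71.
So the least-cost plan costs $1.71.

$1.71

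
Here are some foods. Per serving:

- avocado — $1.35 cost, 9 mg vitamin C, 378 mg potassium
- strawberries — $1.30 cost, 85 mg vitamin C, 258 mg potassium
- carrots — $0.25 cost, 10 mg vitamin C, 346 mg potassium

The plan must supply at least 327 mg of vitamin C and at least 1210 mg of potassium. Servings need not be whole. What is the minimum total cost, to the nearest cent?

$5.07

This is a tiny linear program; its minimum lies at a vertex of the feasible set. List the vertices and price them.
avocado only: max(327/9, 1210/378) = 36.33 servings → $49.05.
strawberries only: max(327/85, 1210/258) = 4.69 servings → $6.10.
carrots only: max(327/10, 1210/346) = 32.7 servings → $8.18.
avocado + strawberries with both tight: 0.6201 servings and 3.781 servings → $5.75.
avocado + carrots with both targets exact would need a negative amount; discard.
strawberries + carrots with both tight: 3.766 servings and 0.6889 servings → $5.07.
The minimum over all feasible corners is $5.07.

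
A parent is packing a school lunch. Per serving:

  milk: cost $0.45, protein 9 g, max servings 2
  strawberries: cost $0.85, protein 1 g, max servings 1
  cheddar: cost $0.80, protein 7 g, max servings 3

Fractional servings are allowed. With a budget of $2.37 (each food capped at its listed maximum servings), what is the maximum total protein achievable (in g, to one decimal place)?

Protein per dollar: milk 20, cheddar 8.75, strawberries 1.176.
Take 2 servings of milk: spends $0.90, +18.0 g protein (running total 18.0 g).
Take 1.837 servings of cheddar: spends $1.47, +12.9 g protein (running total 30.9 g).
Filling greedily by protein-per-dollar is optimal for one linear limit, giving 30.9 g.

30.9 g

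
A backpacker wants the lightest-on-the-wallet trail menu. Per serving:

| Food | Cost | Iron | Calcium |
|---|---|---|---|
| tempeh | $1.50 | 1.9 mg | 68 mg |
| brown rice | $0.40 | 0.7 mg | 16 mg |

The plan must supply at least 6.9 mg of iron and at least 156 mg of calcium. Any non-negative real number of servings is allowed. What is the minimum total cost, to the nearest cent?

Minimising a linear cost over {iron ≥ 6.9, calcium ≥ 156, servings ≥ 0} — the optimum is at a vertex, using one or two foods.
tempeh only: max(6.9/1.9, 156/68) = 3.632 servings → $5.45.
brown rice only: max(6.9/0.7, 156/16) = 9.857 servings → $3.94.
tempeh + brown rice: intersection lies outside the first quadrant.
Cheapest feasible corner: $3.94.

$3.94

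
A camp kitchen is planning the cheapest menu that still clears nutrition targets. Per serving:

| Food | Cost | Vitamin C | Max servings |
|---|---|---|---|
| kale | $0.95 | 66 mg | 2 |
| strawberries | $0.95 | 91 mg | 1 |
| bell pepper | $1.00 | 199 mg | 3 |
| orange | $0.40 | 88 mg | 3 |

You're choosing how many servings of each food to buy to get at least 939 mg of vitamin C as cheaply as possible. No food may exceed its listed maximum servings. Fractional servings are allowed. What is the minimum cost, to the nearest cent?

$5.01

Cost per mg of vitamin C: orange $0.0045, bell pepper $0.0050, strawberries $0.0104, kale $0.0144.
Take 3 servings of orange: +264.0 mg vitamin C for $1.20 (total $1.20, still need 675.0 mg).
Take 3 servings of bell pepper: +597.0 mg vitamin C for $3.00 (total $4.20, still need 78.0 mg).
Take 0.8571 servings of strawberries: +78.0 mg vitamin C for $0.81 (total $5.01, still need 0.0 mg).
Greedy by cheapest-per-mg is optimal for a single linear constraint, so the minimum cost is $5.01.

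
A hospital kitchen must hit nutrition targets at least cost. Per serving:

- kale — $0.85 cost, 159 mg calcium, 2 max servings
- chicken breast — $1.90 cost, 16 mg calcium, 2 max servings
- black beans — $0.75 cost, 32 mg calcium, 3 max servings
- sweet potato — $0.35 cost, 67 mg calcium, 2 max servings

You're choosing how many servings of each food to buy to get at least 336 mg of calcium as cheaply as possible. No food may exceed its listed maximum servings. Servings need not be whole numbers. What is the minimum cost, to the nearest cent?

Cost per mg of calcium: sweet potato $0.0052, kale $0.0053, black beans $0.0234, chicken breast $0.1187.
Take 2 servings of sweet potato: +134.0 mg calcium for $0.70 (total $0.70, still need 202.0 mg).
Take 1.27 servings of kale: +202.0 mg calcium for $1.08 (total $1.78, still need 0.0 mg).
Greedy by cheapest-per-mg is optimal for a single linear constraint, so the minimum cost is $1.78.

$1.78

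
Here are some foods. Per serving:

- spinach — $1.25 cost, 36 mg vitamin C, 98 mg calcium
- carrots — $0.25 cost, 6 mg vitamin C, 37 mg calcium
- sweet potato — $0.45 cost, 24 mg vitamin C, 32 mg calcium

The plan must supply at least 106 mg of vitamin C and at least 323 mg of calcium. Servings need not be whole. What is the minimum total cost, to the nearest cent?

$2.85

Minimising a linear cost over {vitamin C ≥ 106, calcium ≥ 323, servings ≥ 0} — the optimum is at a vertex, using one or two foods.
spinach only: max(106/36, 323/98) = 3.296 servings → $4.12.
carrots only: max(106/6, 323/37) = 17.67 servings → $4.42.
sweet potato only: max(106/24, 323/32) = 10.09 servings → $4.54.
spinach + carrots with both tight: 2.667 servings and 1.667 servings → $3.75.
spinach + sweet potato: intersection lies outside the first quadrant.
carrots + sweet potato with both tight: 6.264 servings and 2.851 servings → $2.85.
The minimum over all feasible corners is $2.85.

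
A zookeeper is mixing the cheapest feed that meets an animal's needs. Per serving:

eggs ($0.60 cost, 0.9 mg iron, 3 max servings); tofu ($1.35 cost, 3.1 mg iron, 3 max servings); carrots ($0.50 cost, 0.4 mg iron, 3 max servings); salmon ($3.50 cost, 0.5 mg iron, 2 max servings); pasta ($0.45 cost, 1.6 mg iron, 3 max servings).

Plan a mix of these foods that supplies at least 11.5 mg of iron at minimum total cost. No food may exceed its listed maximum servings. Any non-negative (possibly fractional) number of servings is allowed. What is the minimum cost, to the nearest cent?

Cost per mg of iron: pasta $0.2812, tofu $0.4355, eggs $0.6667, carrots $1.2500, salmon $7.0000.
Take 3 servings of pasta: +4.8 mg iron for $1.35 (total $1.35, still need 6.7 mg).
Take 2.161 servings of tofu: +6.7 mg iron for $2.92 (total $4.27, still need 0.0 mg).
Filling from the cheapest source first is optimal under one linear minimum: $4.27.

$4.27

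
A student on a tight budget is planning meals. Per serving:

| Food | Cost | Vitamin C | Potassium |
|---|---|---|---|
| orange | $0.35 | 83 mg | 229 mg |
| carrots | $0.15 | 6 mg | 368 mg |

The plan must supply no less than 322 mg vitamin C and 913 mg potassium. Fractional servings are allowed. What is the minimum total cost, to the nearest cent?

$1.37

Two binding constraints pin down two serving amounts, so the optimal mix uses at most two foods. The candidates are each food alone (scaled to the tighter of vitamin C/potassium) and each pair with both constraints tight.
orange only: max(322/83, 913/229) = 3.987 servings → $1.40.
carrots only: max(322/6, 913/368) = 53.67 servings → $8.05.
orange + carrots with both tight: 3.874 servings and 0.06997 servings → $1.37.
The minimum over all feasible corners is $1.37.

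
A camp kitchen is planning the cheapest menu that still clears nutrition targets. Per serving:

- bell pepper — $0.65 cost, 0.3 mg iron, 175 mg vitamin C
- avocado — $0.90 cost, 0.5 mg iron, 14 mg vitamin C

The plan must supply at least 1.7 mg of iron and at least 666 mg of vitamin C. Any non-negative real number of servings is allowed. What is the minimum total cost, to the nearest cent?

$3.47

Check every corner: each single food scaled to meet both minima, and each pair solved so both constraints bind.
bell pepper only: max(1.7/0.3, 666/175) = 5.667 servings → $3.68.
avocado only: max(1.7/0.5, 666/14) = 47.57 servings → $42.81.
bell pepper + avocado with both tight: 3.712 servings and 1.173 servings → $3.47.
So the least-cost plan costs $3.47.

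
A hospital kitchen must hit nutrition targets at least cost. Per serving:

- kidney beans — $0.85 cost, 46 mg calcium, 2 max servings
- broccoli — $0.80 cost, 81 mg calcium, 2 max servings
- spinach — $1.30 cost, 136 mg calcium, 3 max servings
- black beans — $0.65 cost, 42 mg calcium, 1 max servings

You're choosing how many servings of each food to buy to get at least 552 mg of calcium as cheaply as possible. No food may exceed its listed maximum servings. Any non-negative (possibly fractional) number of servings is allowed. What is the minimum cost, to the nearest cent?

Cost per mg of calcium: spinach $0.0096, broccoli $0.0099, black beans $0.0155, kidney beans $0.0185.
Take 3 servings of spinach: +408.0 mg calcium for $3.90 (total $3.90, still need 144.0 mg).
Take 1.778 servings of broccoli: +144.0 mg calcium for $1.42 (total $5.32, still need 0.0 mg).
Greedy by cheapest-per-mg is optimal for a single linear constraint, so the minimum cost is $5.32.

$5.32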